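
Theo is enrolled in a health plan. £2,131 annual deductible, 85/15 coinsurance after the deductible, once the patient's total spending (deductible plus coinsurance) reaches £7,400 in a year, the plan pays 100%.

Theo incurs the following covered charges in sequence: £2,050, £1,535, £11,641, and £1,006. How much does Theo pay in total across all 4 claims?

£4,246.15

Claim 1 (£2,050): all of it applies to the deductible. Patient pays £2,050; OOP now £2,050.
Claim 2 (£1,535): £81 finishes the deductible; £1,454 goes to coinsurance; coinsurance £1,454 × 15% = £218.10. Patient pays £299.10; OOP now £2,349.10.
Claim 3 (£11,641): deductible already satisfied, so patient's share is 15% × £11,641 = £1,746.15. Cost to patient: £1,746.15. OOP to date £4,095.25.
Claim 4 (£1,006): deductible already satisfied, so patient's share is 15% × £1,006 = £150.90. Patient pays £150.90; OOP now £4,246.15.
Total paid by the patient: £2,050 + £299.10 + £1,746.15 + £150.90 = £4,246.15.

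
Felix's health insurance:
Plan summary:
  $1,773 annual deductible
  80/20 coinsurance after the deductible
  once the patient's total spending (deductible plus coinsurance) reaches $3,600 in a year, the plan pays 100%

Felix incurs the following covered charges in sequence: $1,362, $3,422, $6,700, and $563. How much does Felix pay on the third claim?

$1,224.80

Claim 1 ($1,362): entire amount goes to the deductible. Patient owes $1,362 (running OOP $1,362).
Claim 2 ($3,422): $411 to deductible, leaving $3,011; coinsurance $3,011 × 20% = $602.20. Cost to patient: $1,013.20. OOP to date $2,375.20.
Claim 3 ($6,700): deductible met; 20% of $6,700 = $1,340. OOP would hit $3,715.20 > $3,600, so the cap limits the patient to $3,600 − $2,375.20 = $1,224.80.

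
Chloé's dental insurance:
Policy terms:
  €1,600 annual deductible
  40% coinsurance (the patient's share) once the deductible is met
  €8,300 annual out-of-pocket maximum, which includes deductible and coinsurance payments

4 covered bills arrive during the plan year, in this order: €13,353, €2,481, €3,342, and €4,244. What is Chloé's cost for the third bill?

€1,006.40

Claim 1 — €13,353: deductible takes €1,600, €11,753 remains; coinsurance €11,753 × 40% = €4,701.20. Patient pays €6,301.20; OOP now €6,301.20.
Claim 2 — €2,481: 40% coinsurance on €2,481 = €992.40. Patient owes €992.40 (running OOP €7,293.60).
Claim 3 — €3,342: deductible already satisfied, so patient's share is 40% × €3,342 = €1,336.80. Adding that to €7,293.60 gives €8,630.40, past the €8,300 cap; patient pays only €8,300 − €7,293.60 = €1,006.40.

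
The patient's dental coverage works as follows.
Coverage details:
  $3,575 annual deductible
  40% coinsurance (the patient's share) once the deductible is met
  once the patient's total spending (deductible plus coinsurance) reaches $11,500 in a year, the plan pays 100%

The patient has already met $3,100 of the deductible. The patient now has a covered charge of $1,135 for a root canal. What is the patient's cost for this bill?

$739

$3,100 of the $3,575 deductible is already met, leaving $475.
That leaves $1,135 − $475 = $660 for coinsurance.
Coinsurance: $660 × 40% = $264.
So the patient owes $475 + $264 = $739 before any cap.
Cumulative spending $3,100 + $739 = $3,839 stays under the $11,500 maximum.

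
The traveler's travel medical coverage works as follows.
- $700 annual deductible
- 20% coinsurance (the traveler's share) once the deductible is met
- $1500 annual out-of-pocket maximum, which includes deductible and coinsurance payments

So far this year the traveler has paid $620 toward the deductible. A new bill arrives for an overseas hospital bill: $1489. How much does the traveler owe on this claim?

$620 of the $700 deductible is already met, leaving $80.
After the $80 deductible portion, $1489 − $80 = $1409 is subject to coinsurance.
Coinsurance: $1409 × 20% = $281.80.
Traveler responsibility before any cap: $80 + $281.80 = $361.80.
Total out-of-pocket so far would be $620 + $361.80 = $981.80, below the $1500 cap — no reduction.

$361.80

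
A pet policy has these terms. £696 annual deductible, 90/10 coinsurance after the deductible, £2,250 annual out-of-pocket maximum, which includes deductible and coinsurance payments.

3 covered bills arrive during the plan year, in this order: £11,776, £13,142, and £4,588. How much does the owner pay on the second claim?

Claim 1 (£11,776): deductible takes £696, £11,080 remains; owner's 10% is £1,108. Cost to owner: £1,804. OOP to date £1,804.
Claim 2 (£13,142): 10% coinsurance on £13,142 = £1,314.20. Adding that to £1,804 gives £3,118.20, past the £2,250 cap; owner pays only £2,250 − £1,804 = £446.

£446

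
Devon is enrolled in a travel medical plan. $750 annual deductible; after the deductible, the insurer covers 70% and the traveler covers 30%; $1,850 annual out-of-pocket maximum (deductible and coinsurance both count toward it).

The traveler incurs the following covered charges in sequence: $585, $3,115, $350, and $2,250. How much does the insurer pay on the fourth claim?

$2,140

Claim 1 — $585: all of it applies to the deductible. Cost to traveler: $585. OOP to date $585. Plan pays $585 − $585 = $0.
Claim 2 — $3,115: $165 to deductible, leaving $2,950; 30% of $2,950 = $885. Traveler pays $1,050; OOP now $1,635. Plan pays $3,115 − $1,050 = $2,065.
Claim 3 — $350: deductible already satisfied, so traveler's share is 30% × $350 = $105. Traveler pays $105; OOP now $1,740. Insurer: $350 − $105 = $245.
Claim 4 — $2,250: deductible already satisfied, so traveler's share is 30% × $2,250 = $675. OOP would hit $2,415 > $1,850, so the cap limits the traveler to $1,850 − $1,740 = $110. Plan pays $2,250 − $110 = $2,140.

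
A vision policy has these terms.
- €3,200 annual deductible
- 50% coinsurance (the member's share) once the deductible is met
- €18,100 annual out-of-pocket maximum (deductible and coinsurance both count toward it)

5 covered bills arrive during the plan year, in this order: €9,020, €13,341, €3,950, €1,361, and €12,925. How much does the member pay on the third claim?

#1 (€9,020): €3,200 finishes the deductible; €5,820 goes to coinsurance; member's 50% is €2,910. Member owes €6,110 (running OOP €6,110).
#2 (€13,341): 50% coinsurance on €13,341 = €6,670.50. Cost to member: €6,670.50. OOP to date €12,780.50.
#3 (€3,950): deductible already satisfied, so member's share is 50% × €3,950 = €1,975. Member owes €1,975 (running OOP €14,755.50).

€1,975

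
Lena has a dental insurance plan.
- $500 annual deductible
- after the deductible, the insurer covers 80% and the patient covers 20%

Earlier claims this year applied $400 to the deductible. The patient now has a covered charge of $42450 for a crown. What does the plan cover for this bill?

$33880

Deductible still to meet: $500 − $400 = $100.
That leaves $42450 − $100 = $42350 for coinsurance.
20% of $42350 = $8470 falls to the patient.
So the patient owes $100 + $8470 = $8570.
The plan picks up $42450 − $8570 = $33880.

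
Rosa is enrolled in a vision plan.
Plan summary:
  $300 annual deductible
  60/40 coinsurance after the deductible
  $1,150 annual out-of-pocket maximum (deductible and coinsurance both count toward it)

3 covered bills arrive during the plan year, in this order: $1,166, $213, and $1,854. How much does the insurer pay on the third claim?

$1,435.60

#1 ($1,166): $300 to deductible, leaving $866; 40% of $866 = $346.40. Cost to member: $646.40. OOP to date $646.40. Plan pays $1,166 − $646.40 = $519.60.
#2 ($213): deductible met; 40% of $213 = $85.20. Member owes $85.20 (running OOP $731.60). Insurer: $213 − $85.20 = $127.80.
#3 ($1,854): deductible met; 40% of $1,854 = $741.60. That would push OOP to $1,473.20, over the $1,150 cap, so member pays $1,150 − $731.60 = $418.40. Plan pays $1,854 − $418.40 = $1,435.60.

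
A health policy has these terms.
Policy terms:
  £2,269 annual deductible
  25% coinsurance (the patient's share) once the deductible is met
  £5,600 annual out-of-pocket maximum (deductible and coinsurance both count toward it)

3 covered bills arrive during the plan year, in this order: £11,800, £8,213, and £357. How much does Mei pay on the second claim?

Claim 1 (£11,800): deductible takes £2,269, £9,531 remains; patient's 25% is £2,382.75. Cost to patient: £4,651.75. OOP to date £4,651.75.
Claim 2 (£8,213): 25% coinsurance on £8,213 = £2,053.25. Adding that to £4,651.75 gives £6,705, past the £5,600 cap; patient pays only £5,600 − £4,651.75 = £948.25.

£948.25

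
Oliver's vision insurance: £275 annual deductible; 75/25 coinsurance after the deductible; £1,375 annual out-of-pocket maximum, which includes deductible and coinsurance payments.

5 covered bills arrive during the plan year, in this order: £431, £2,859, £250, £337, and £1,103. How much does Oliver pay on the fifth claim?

Claim 1 — £431: deductible takes £275, £156 remains; member's 25% is £39. Cost to member: £314. OOP to date £314.
Claim 2 — £2,859: 25% coinsurance on £2,859 = £714.75. Member pays £714.75; OOP now £1,028.75.
Claim 3 — £250: deductible met; 25% of £250 = £62.50. Cost to member: £62.50. OOP to date £1,091.25.
Claim 4 — £337: 25% coinsurance on £337 = £84.25. Cost to member: £84.25. OOP to date £1,175.50.
Claim 5 — £1,103: deductible already satisfied, so member's share is 25% × £1,103 = £275.75. That would push OOP to £1,451.25, over the £1,375 cap, so member pays £1,375 − £1,175.50 = £199.50.

£199.50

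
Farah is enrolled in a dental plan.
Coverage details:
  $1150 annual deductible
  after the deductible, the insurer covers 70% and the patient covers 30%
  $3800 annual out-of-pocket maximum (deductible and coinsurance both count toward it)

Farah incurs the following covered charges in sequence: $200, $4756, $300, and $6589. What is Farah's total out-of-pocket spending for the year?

$3800

#1 ($200): entire amount goes to the deductible. Patient pays $200; OOP now $200.
#2 ($4756): $950 to deductible, leaving $3806; 30% of $3806 = $1141.80. Cost to patient: $2091.80. OOP to date $2291.80.
#3 ($300): 30% coinsurance on $300 = $90. Patient pays $90; OOP now $2381.80.
#4 ($6589): deductible already satisfied, so patient's share is 30% × $6589 = $1976.70. Adding that to $2381.80 gives $4358.50, past the $3800 cap; patient pays only $3800 − $2381.80 = $1418.20.
Total paid by the patient: $200 + $2091.80 + $90 + $1418.20 = $3800.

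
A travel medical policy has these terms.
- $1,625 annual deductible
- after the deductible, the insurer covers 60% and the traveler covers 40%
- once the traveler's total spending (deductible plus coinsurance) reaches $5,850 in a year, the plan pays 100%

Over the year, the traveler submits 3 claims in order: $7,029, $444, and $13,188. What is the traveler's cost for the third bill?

$1,885.80

Bill 1, $7,029: deductible takes $1,625, $5,404 remains; 40% of $5,404 = $2,161.60. Traveler owes $3,786.60 (running OOP $3,786.60).
Bill 2, $444: deductible met; 40% of $444 = $177.60. Traveler owes $177.60 (running OOP $3,964.20).
Bill 3, $13,188: 40% coinsurance on $13,188 = $5,275.20. Adding that to $3,964.20 gives $9,239.40, past the $5,850 cap; traveler pays only $5,850 − $3,964.20 = $1,885.80.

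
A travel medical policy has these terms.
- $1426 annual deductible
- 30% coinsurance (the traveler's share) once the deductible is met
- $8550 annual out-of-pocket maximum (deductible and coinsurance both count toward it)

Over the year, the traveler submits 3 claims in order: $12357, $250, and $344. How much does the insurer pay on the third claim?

Claim 1 ($12357): $1426 to deductible, leaving $10931; 30% of $10931 = $3279.30. Traveler owes $4705.30 (running OOP $4705.30). Plan pays $12357 − $4705.30 = $7651.70.
Claim 2 ($250): deductible met; 30% of $250 = $75. Traveler pays $75; OOP now $4780.30. Plan pays $250 − $75 = $175.
Claim 3 ($344): deductible already satisfied, so traveler's share is 30% × $344 = $103.20. Cost to traveler: $103.20. OOP to date $4883.50. Plan pays $344 − $103.20 = $240.80.

$240.80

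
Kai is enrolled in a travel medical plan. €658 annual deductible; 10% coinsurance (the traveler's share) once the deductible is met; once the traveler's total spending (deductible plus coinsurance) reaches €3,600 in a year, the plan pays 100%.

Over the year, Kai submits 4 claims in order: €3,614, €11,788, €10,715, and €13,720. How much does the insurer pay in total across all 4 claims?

Claim 1 — €3,614: deductible takes €658, €2,956 remains; traveler's 10% is €295.60. Cost to traveler: €953.60. OOP to date €953.60. Plan pays €3,614 − €953.60 = €2,660.40.
Claim 2 — €11,788: deductible met; 10% of €11,788 = €1,178.80. Traveler owes €1,178.80 (running OOP €2,132.40). Insurer: €11,788 − €1,178.80 = €10,609.20.
Claim 3 — €10,715: deductible met; 10% of €10,715 = €1,071.50. Traveler owes €1,071.50 (running OOP €3,203.90). Insurer: €10,715 − €1,071.50 = €9,643.50.
Claim 4 — €13,720: deductible already satisfied, so traveler's share is 10% × €13,720 = €1,372. That would push OOP to €4,575.90, over the €3,600 cap, so traveler pays €3,600 − €3,203.90 = €396.10. Insurer: €13,720 − €396.10 = €13,323.90.
Insurer total: €2,660.40 + €10,609.20 + €9,643.50 + €13,323.90 = €36,237.

€36,237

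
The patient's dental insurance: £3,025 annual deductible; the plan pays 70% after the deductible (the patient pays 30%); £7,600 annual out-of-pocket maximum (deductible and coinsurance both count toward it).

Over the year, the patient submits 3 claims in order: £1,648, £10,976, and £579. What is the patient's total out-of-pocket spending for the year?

#1 (£1,648): fully absorbed by the deductible. Patient owes £1,648 (running OOP £1,648).
#2 (£10,976): £1,377 finishes the deductible; £9,599 goes to coinsurance; coinsurance £9,599 × 30% = £2,879.70. Patient owes £4,256.70 (running OOP £5,904.70).
#3 (£579): deductible met; 30% of £579 = £173.70. Patient owes £173.70 (running OOP £6,078.40).
Total paid by the patient: £1,648 + £4,256.70 + £173.70 = £6,078.40.

£6,078.40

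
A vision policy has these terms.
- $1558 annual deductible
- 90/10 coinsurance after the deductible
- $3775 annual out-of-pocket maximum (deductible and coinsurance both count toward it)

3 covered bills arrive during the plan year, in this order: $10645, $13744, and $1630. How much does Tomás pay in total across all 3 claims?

$3775

#1 ($10645): $1558 to deductible, leaving $9087; coinsurance $9087 × 10% = $908.70. Member pays $2466.70; OOP now $2466.70.
#2 ($13744): 10% coinsurance on $13744 = $1374.40. OOP would hit $3841.10 > $3775, so the cap limits the member to $3775 − $2466.70 = $1308.30.
#3 ($1630): deductible met; 10% of $1630 = $163. Adding that to $3775 gives $3938, past the $3775 cap; member pays only $3775 − $3775 = $0.
Total paid by the member: $2466.70 + $1308.30 + $0 = $3775.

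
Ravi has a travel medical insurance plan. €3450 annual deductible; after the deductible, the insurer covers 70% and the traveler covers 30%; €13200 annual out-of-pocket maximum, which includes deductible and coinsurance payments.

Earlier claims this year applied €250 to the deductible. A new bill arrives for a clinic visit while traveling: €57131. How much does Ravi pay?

€12950

€250 of the €3450 deductible is already met, leaving €3200.
That leaves €57131 − €3200 = €53931 for coinsurance.
Traveler's 30% share of €53931 is €16179.30.
Traveler responsibility before any cap: €3200 + €16179.30 = €19379.30.
That would bring total out-of-pocket to €19629.30, past the €13200 cap. The traveler is capped at €13200 − €250 = €12950 on this claim.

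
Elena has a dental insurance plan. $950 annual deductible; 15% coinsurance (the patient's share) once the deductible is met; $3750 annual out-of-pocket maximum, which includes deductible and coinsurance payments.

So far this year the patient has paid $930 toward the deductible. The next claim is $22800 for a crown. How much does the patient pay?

$930 of the $950 deductible is already met, leaving $20.
That leaves $22800 − $20 = $22780 for coinsurance.
15% of $22780 = $3417 falls to the patient.
That puts the patient's cost at $20 + $3417 = $3437 before any cap.
Year-to-date out-of-pocket would reach $930 + $3437 = $4367, above the $3750 maximum, so the patient pays only $3750 − $930 = $2820.

$2820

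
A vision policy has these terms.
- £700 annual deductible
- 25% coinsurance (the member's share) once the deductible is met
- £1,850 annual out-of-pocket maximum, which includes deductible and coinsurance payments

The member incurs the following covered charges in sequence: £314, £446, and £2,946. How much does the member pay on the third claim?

#1 (£314): entire amount goes to the deductible. Member owes £314 (running OOP £314).
#2 (£446): deductible takes £386, £60 remains; coinsurance £60 × 25% = £15. Cost to member: £401. OOP to date £715.
#3 (£2,946): deductible met; 25% of £2,946 = £736.50. Cost to member: £736.50. OOP to date £1,451.50.

£736.50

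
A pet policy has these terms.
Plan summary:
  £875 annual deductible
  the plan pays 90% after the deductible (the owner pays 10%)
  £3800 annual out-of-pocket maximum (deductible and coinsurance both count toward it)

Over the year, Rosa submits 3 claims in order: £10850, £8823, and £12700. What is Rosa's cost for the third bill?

£1045.20

Claim 1 — £10850: £875 finishes the deductible; £9975 goes to coinsurance; owner's 10% is £997.50. Owner pays £1872.50; OOP now £1872.50.
Claim 2 — £8823: 10% coinsurance on £8823 = £882.30. Owner pays £882.30; OOP now £2754.80.
Claim 3 — £12700: deductible already satisfied, so owner's share is 10% × £12700 = £1270. OOP would hit £4024.80 > £3800, so the cap limits the owner to £3800 − £2754.80 = £1045.20.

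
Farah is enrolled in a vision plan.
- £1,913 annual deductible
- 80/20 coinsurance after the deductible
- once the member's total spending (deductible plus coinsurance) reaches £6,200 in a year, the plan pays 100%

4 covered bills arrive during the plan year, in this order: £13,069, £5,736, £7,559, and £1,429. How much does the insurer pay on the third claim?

Claim 1 (£13,069): deductible takes £1,913, £11,156 remains; coinsurance £11,156 × 20% = £2,231.20. Member pays £4,144.20; OOP now £4,144.20. Insurer: £13,069 − £4,144.20 = £8,924.80.
Claim 2 (£5,736): 20% coinsurance on £5,736 = £1,147.20. Member owes £1,147.20 (running OOP £5,291.40). Plan pays £5,736 − £1,147.20 = £4,588.80.
Claim 3 (£7,559): deductible met; 20% of £7,559 = £1,511.80. That would push OOP to £6,803.20, over the £6,200 cap, so member pays £6,200 − £5,291.40 = £908.60. Insurer: £7,559 − £908.60 = £6,650.40.

£6,650.40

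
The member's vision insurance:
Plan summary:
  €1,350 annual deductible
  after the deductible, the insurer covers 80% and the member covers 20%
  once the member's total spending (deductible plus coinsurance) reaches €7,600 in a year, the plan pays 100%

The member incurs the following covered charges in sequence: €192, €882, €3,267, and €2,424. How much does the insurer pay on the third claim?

€2,392.80

Claim 1 (€192): all of it applies to the deductible. Member pays €192; OOP now €192. Plan pays €192 − €192 = €0.
Claim 2 (€882): entire amount goes to the deductible. Member pays €882; OOP now €1,074. Plan pays €882 − €882 = €0.
Claim 3 (€3,267): €276 to deductible, leaving €2,991; coinsurance €2,991 × 20% = €598.20. Member pays €874.20; OOP now €1,948.20. Plan pays €3,267 − €874.20 = €2,392.80.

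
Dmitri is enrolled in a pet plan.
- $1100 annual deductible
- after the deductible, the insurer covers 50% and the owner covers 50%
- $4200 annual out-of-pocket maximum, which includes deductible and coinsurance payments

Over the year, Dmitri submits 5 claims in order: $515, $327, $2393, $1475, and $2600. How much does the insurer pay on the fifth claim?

Claim 1 — $515: entire amount goes to the deductible. Owner pays $515; OOP now $515. Insurer: $515 − $515 = $0.
Claim 2 — $327: fully absorbed by the deductible. Cost to owner: $327. OOP to date $842. Insurer: $327 − $327 = $0.
Claim 3 — $2393: $258 finishes the deductible; $2135 goes to coinsurance; coinsurance $2135 × 50% = $1067.50. Owner owes $1325.50 (running OOP $2167.50). Plan pays $2393 − $1325.50 = $1067.50.
Claim 4 — $1475: 50% coinsurance on $1475 = $737.50. Owner pays $737.50; OOP now $2905. Insurer: $1475 − $737.50 = $737.50.
Claim 5 — $2600: deductible already satisfied, so owner's share is 50% × $2600 = $1300. That would push OOP to $4205, over the $4200 cap, so owner pays $4200 − $2905 = $1295. Insurer: $2600 − $1295 = $1305.

$1305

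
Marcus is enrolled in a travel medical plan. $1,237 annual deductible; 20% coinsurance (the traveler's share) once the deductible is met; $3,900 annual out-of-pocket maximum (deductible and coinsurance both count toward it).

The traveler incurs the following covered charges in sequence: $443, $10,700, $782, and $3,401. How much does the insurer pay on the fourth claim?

Claim 1 — $443: fully absorbed by the deductible. Traveler owes $443 (running OOP $443). Plan pays $443 − $443 = $0.
Claim 2 — $10,700: deductible takes $794, $9,906 remains; traveler's 20% is $1,981.20. Cost to traveler: $2,775.20. OOP to date $3,218.20. Plan pays $10,700 − $2,775.20 = $7,924.80.
Claim 3 — $782: deductible met; 20% of $782 = $156.40. Traveler pays $156.40; OOP now $3,374.60. Plan pays $782 − $156.40 = $625.60.
Claim 4 — $3,401: deductible already satisfied, so traveler's share is 20% × $3,401 = $680.20. OOP would hit $4,054.80 > $3,900, so the cap limits the traveler to $3,900 − $3,374.60 = $525.40. Insurer: $3,401 − $525.40 = $2,875.60.

$2,875.60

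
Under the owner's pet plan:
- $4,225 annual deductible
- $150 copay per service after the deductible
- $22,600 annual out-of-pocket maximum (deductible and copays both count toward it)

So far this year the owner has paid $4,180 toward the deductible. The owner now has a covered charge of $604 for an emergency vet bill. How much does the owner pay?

$195

Remaining deductible: $4,225 − $4,180 = $45.
After the $45 deductible portion, $604 − $45 = $559 is subject to the copay.
Copay on this service: $150.
So the owner owes $45 + $150 = $195 before any cap.
Cumulative spending $4,180 + $195 = $4,375 stays under the $22,600 maximum.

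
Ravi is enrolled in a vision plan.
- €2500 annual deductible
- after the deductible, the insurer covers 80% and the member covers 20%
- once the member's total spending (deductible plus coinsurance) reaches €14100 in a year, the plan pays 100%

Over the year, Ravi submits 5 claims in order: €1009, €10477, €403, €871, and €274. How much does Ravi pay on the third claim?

€80.60

#1 (€1009): fully absorbed by the deductible. Member pays €1009; OOP now €1009.
#2 (€10477): €1491 to deductible, leaving €8986; member's 20% is €1797.20. Cost to member: €3288.20. OOP to date €4297.20.
#3 (€403): 20% coinsurance on €403 = €80.60. Cost to member: €80.60. OOP to date €4377.80.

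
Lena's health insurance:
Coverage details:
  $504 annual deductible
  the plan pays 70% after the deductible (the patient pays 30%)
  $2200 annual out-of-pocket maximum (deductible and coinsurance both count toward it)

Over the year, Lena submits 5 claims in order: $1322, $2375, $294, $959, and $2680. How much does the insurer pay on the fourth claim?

$671.30

Claim 1 — $1322: $504 finishes the deductible; $818 goes to coinsurance; patient's 30% is $245.40. Patient pays $749.40; OOP now $749.40. Plan pays $1322 − $749.40 = $572.60.
Claim 2 — $2375: deductible already satisfied, so patient's share is 30% × $2375 = $712.50. Cost to patient: $712.50. OOP to date $1461.90. Insurer: $2375 − $712.50 = $1662.50.
Claim 3 — $294: 30% coinsurance on $294 = $88.20. Patient owes $88.20 (running OOP $1550.10). Plan pays $294 − $88.20 = $205.80.
Claim 4 — $959: deductible already satisfied, so patient's share is 30% × $959 = $287.70. Patient owes $287.70 (running OOP $1837.80). Plan pays $959 − $287.70 = $671.30.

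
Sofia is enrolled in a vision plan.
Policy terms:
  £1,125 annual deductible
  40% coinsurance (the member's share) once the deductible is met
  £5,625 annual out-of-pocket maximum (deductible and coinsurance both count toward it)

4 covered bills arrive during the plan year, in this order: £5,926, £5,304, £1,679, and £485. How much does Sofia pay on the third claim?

Claim 1 (£5,926): £1,125 to deductible, leaving £4,801; coinsurance £4,801 × 40% = £1,920.40. Member pays £3,045.40; OOP now £3,045.40.
Claim 2 (£5,304): deductible met; 40% of £5,304 = £2,121.60. Member pays £2,121.60; OOP now £5,167.
Claim 3 (£1,679): 40% coinsurance on £1,679 = £671.60. OOP would hit £5,838.60 > £5,625, so the cap limits the member to £5,625 − £5,167 = £458.

£458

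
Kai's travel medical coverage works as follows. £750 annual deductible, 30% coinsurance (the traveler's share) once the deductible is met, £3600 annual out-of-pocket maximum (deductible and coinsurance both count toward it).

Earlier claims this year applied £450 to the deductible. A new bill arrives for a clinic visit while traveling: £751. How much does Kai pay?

£435.30

Remaining deductible: £750 − £450 = £300.
After the £300 deductible portion, £751 − £300 = £451 is subject to coinsurance.
Coinsurance: £451 × 30% = £135.30.
That puts the traveler's cost at £300 + £135.30 = £435.30 before any cap.
Year-to-date out-of-pocket becomes £450 + £435.30 = £885.30, still under the £3600 maximum, so no cap applies.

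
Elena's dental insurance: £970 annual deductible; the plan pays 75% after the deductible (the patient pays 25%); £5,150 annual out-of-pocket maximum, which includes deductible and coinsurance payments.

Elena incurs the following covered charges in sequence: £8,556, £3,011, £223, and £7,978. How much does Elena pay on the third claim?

Claim 1 (£8,556): deductible takes £970, £7,586 remains; 25% of £7,586 = £1,896.50. Patient owes £2,866.50 (running OOP £2,866.50).
Claim 2 (£3,011): 25% coinsurance on £3,011 = £752.75. Patient pays £752.75; OOP now £3,619.25.
Claim 3 (£223): deductible met; 25% of £223 = £55.75. Patient pays £55.75; OOP now £3,675.

£55.75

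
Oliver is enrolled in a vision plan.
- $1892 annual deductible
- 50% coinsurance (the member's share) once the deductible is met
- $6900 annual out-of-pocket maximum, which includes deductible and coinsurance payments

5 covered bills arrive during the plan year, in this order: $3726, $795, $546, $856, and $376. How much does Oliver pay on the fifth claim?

Claim 1 — $3726: $1892 finishes the deductible; $1834 goes to coinsurance; member's 50% is $917. Member pays $2809; OOP now $2809.
Claim 2 — $795: deductible already satisfied, so member's share is 50% × $795 = $397.50. Member pays $397.50; OOP now $3206.50.
Claim 3 — $546: deductible already satisfied, so member's share is 50% × $546 = $273. Member pays $273; OOP now $3479.50.
Claim 4 — $856: deductible met; 50% of $856 = $428. Member pays $428; OOP now $3907.50.
Claim 5 — $376: 50% coinsurance on $376 = $188. Member owes $188 (running OOP $4095.50).

$188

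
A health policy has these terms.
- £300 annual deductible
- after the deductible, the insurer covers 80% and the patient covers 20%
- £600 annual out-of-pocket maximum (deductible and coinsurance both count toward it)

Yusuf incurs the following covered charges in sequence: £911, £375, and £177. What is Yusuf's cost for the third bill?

Claim 1 — £911: £300 finishes the deductible; £611 goes to coinsurance; patient's 20% is £122.20. Patient owes £422.20 (running OOP £422.20).
Claim 2 — £375: 20% coinsurance on £375 = £75. Patient owes £75 (running OOP £497.20).
Claim 3 — £177: 20% coinsurance on £177 = £35.40. Patient pays £35.40; OOP now £532.60.

£35.40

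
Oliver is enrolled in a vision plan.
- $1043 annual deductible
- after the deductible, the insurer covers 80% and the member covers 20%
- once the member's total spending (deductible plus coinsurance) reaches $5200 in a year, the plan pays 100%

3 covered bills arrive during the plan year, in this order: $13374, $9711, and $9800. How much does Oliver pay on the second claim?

$1690.80

Claim 1 ($13374): deductible takes $1043, $12331 remains; 20% of $12331 = $2466.20. Member pays $3509.20; OOP now $3509.20.
Claim 2 ($9711): 20% coinsurance on $9711 = $1942.20. Adding that to $3509.20 gives $5451.40, past the $5200 cap; member pays only $5200 − $3509.20 = $1690.80.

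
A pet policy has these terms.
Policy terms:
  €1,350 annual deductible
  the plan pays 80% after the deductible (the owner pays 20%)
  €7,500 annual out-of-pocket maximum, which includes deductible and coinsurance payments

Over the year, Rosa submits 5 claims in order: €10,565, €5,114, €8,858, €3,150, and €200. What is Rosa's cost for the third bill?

€1,771.60

Claim 1 — €10,565: €1,350 finishes the deductible; €9,215 goes to coinsurance; owner's 20% is €1,843. Owner pays €3,193; OOP now €3,193.
Claim 2 — €5,114: deductible met; 20% of €5,114 = €1,022.80. Cost to owner: €1,022.80. OOP to date €4,215.80.
Claim 3 — €8,858: 20% coinsurance on €8,858 = €1,771.60. Cost to owner: €1,771.60. OOP to date €5,987.40.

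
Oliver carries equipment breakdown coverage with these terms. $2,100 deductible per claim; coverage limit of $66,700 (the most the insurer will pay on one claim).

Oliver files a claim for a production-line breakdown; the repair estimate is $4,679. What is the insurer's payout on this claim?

After the deductible, $4,679 − $2,100 = $2,579 remains.
$2,579 is within the $66,700 limit, so the insurer pays $2,579.

$2,579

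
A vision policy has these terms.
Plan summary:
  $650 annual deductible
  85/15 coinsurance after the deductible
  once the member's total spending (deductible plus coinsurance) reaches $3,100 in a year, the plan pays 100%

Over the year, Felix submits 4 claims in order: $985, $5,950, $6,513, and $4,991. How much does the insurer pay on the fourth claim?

Claim 1 — $985: $650 finishes the deductible; $335 goes to coinsurance; 15% of $335 = $50.25. Member owes $700.25 (running OOP $700.25). Insurer: $985 − $700.25 = $284.75.
Claim 2 — $5,950: deductible already satisfied, so member's share is 15% × $5,950 = $892.50. Member owes $892.50 (running OOP $1,592.75). Insurer: $5,950 − $892.50 = $5,057.50.
Claim 3 — $6,513: deductible already satisfied, so member's share is 15% × $6,513 = $976.95. Cost to member: $976.95. OOP to date $2,569.70. Insurer: $6,513 − $976.95 = $5,536.05.
Claim 4 — $4,991: deductible already satisfied, so member's share is 15% × $4,991 = $748.65. OOP would hit $3,318.35 > $3,100, so the cap limits the member to $3,100 − $2,569.70 = $530.30. Plan pays $4,991 − $530.30 = $4,460.70.

$4,460.70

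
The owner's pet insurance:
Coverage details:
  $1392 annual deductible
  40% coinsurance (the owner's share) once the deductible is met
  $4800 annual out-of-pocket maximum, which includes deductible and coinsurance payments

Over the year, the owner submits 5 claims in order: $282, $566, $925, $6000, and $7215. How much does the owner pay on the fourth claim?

$2400

Claim 1 — $282: entire amount goes to the deductible. Owner pays $282; OOP now $282.
Claim 2 — $566: entire amount goes to the deductible. Cost to owner: $566. OOP to date $848.
Claim 3 — $925: $544 finishes the deductible; $381 goes to coinsurance; owner's 40% is $152.40. Cost to owner: $696.40. OOP to date $1544.40.
Claim 4 — $6000: 40% coinsurance on $6000 = $2400. Owner owes $2400 (running OOP $3944.40).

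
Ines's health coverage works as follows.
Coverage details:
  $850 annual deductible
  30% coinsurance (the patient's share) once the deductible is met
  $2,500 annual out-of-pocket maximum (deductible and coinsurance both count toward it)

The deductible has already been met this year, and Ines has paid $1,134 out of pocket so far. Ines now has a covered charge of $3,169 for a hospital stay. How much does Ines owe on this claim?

$950.70

The deductible is already satisfied, so the full bill goes to coinsurance.
Patient's 30% share of $3,169 is $950.70.
Cumulative spending $1,134 + $950.70 = $2,084.70 stays under the $2,500 maximum.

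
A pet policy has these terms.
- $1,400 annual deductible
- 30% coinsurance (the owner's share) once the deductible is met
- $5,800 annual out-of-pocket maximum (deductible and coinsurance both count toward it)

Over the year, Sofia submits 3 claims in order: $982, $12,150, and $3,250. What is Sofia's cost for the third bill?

Claim 1 ($982): entire amount goes to the deductible. Owner owes $982 (running OOP $982).
Claim 2 ($12,150): $418 finishes the deductible; $11,732 goes to coinsurance; 30% of $11,732 = $3,519.60. Owner pays $3,937.60; OOP now $4,919.60.
Claim 3 ($3,250): deductible already satisfied, so owner's share is 30% × $3,250 = $975. Adding that to $4,919.60 gives $5,894.60, past the $5,800 cap; owner pays only $5,800 − $4,919.60 = $880.40.

$880.40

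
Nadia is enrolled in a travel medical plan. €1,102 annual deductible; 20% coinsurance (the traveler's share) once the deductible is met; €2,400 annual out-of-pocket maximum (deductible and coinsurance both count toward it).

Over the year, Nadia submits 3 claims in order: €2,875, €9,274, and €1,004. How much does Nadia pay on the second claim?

Bill 1, €2,875: €1,102 to deductible, leaving €1,773; 20% of €1,773 = €354.60. Traveler pays €1,456.60; OOP now €1,456.60.
Bill 2, €9,274: 20% coinsurance on €9,274 = €1,854.80. Adding that to €1,456.60 gives €3,311.40, past the €2,400 cap; traveler pays only €2,400 − €1,456.60 = €943.40.

€943.40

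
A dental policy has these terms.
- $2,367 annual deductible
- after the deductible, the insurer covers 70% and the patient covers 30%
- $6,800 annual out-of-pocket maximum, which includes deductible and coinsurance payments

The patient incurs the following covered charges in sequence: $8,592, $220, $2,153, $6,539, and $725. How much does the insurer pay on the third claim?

$1,507.10

Claim 1 ($8,592): deductible takes $2,367, $6,225 remains; 30% of $6,225 = $1,867.50. Patient owes $4,234.50 (running OOP $4,234.50). Insurer: $8,592 − $4,234.50 = $4,357.50.
Claim 2 ($220): deductible met; 30% of $220 = $66. Cost to patient: $66. OOP to date $4,300.50. Plan pays $220 − $66 = $154.
Claim 3 ($2,153): 30% coinsurance on $2,153 = $645.90. Cost to patient: $645.90. OOP to date $4,946.40. Insurer: $2,153 − $645.90 = $1,507.10.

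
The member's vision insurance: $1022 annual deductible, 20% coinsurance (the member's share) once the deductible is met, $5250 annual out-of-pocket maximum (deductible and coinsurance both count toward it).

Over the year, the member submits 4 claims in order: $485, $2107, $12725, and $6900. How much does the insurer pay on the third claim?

Claim 1 ($485): entire amount goes to the deductible. Cost to member: $485. OOP to date $485. Plan pays $485 − $485 = $0.
Claim 2 ($2107): deductible takes $537, $1570 remains; member's 20% is $314. Member owes $851 (running OOP $1336). Insurer: $2107 − $851 = $1256.
Claim 3 ($12725): deductible met; 20% of $12725 = $2545. Cost to member: $2545. OOP to date $3881. Insurer: $12725 − $2545 = $10180.

$10180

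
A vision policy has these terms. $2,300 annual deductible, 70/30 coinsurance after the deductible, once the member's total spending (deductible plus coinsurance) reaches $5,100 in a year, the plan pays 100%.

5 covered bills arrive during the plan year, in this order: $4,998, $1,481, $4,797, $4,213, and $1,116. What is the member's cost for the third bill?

$1,439.10

Claim 1 ($4,998): deductible takes $2,300, $2,698 remains; member's 30% is $809.40. Cost to member: $3,109.40. OOP to date $3,109.40.
Claim 2 ($1,481): deductible already satisfied, so member's share is 30% × $1,481 = $444.30. Cost to member: $444.30. OOP to date $3,553.70.
Claim 3 ($4,797): deductible already satisfied, so member's share is 30% × $4,797 = $1,439.10. Member owes $1,439.10 (running OOP $4,992.80).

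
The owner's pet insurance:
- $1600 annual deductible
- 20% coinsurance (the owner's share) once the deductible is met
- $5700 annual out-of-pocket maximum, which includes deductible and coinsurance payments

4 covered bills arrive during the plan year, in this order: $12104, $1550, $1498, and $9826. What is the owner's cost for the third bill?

#1 ($12104): deductible takes $1600, $10504 remains; coinsurance $10504 × 20% = $2100.80. Cost to owner: $3700.80. OOP to date $3700.80.
#2 ($1550): deductible already satisfied, so owner's share is 20% × $1550 = $310. Owner owes $310 (running OOP $4010.80).
#3 ($1498): deductible already satisfied, so owner's share is 20% × $1498 = $299.60. Owner pays $299.60; OOP now $4310.40.

$299.60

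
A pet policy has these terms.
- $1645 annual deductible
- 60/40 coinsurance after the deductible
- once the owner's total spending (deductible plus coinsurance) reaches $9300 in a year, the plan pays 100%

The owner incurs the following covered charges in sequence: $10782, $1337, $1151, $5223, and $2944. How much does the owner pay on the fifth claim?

Claim 1 ($10782): deductible takes $1645, $9137 remains; coinsurance $9137 × 40% = $3654.80. Owner pays $5299.80; OOP now $5299.80.
Claim 2 ($1337): deductible already satisfied, so owner's share is 40% × $1337 = $534.80. Owner pays $534.80; OOP now $5834.60.
Claim 3 ($1151): deductible already satisfied, so owner's share is 40% × $1151 = $460.40. Cost to owner: $460.40. OOP to date $6295.
Claim 4 ($5223): 40% coinsurance on $5223 = $2089.20. Owner pays $2089.20; OOP now $8384.20.
Claim 5 ($2944): 40% coinsurance on $2944 = $1177.60. That would push OOP to $9561.80, over the $9300 cap, so owner pays $9300 − $8384.20 = $915.80.

$915.80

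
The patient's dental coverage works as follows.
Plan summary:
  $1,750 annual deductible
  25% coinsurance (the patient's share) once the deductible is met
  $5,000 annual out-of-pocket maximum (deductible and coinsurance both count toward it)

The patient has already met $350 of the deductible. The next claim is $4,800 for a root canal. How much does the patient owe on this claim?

$2,250

Deductible still to meet: $1,750 − $350 = $1,400.
That leaves $4,800 − $1,400 = $3,400 for coinsurance.
25% of $3,400 = $850 falls to the patient.
So the patient owes $1,400 + $850 = $2,250 before any cap.
Year-to-date out-of-pocket becomes $350 + $2,250 = $2,600, still under the $5,000 maximum, so no cap applies.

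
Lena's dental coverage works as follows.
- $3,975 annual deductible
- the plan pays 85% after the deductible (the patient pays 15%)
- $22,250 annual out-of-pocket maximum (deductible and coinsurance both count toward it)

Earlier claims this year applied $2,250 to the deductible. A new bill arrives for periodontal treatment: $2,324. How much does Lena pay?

$2,250 of the $3,975 deductible is already met, leaving $1,725.
After the $1,725 deductible portion, $2,324 − $1,725 = $599 is subject to coinsurance.
Coinsurance: $599 × 15% = $89.85.
So the patient owes $1,725 + $89.85 = $1,814.85 before any cap.
Total out-of-pocket so far would be $2,250 + $1,814.85 = $4,064.85, below the $22,250 cap — no reduction.

$1,814.85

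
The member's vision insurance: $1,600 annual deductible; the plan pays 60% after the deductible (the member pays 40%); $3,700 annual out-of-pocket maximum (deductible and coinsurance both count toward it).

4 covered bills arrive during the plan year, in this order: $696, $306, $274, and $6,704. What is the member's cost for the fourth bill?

$2,424

Claim 1 ($696): all of it applies to the deductible. Member pays $696; OOP now $696.
Claim 2 ($306): fully absorbed by the deductible. Member owes $306 (running OOP $1,002).
Claim 3 ($274): entire amount goes to the deductible. Cost to member: $274. OOP to date $1,276.
Claim 4 ($6,704): deductible takes $324, $6,380 remains; coinsurance $6,380 × 40% = $2,552. Claim cost before the cap: $324 + $2,552 = $2,876. That would push OOP to $4,152, over the $3,700 cap, so member pays $3,700 − $1,276 = $2,424.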